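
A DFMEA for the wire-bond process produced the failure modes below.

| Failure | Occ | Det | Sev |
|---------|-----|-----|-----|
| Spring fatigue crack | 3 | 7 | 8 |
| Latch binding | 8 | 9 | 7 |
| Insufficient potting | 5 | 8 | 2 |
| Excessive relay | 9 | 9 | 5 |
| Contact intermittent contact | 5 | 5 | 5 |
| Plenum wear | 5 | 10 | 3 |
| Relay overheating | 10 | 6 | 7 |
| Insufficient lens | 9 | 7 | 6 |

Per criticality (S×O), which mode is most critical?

Relay overheating

Criticality = Severity × Occurrence:
  Spring fatigue crack: 8 × 3 = 24
  Latch binding: 7 × 8 = 56
  Insufficient potting: 2 × 5 = 10
  Excessive relay: 5 × 9 = 45
  Contact intermittent contact: 5 × 5 = 25
  Plenum wear: 3 × 5 = 15
  Relay overheating: 7 × 10 = 70
  Insufficient lens: 6 × 9 = 54
Highest criticality is 70 → Relay overheating.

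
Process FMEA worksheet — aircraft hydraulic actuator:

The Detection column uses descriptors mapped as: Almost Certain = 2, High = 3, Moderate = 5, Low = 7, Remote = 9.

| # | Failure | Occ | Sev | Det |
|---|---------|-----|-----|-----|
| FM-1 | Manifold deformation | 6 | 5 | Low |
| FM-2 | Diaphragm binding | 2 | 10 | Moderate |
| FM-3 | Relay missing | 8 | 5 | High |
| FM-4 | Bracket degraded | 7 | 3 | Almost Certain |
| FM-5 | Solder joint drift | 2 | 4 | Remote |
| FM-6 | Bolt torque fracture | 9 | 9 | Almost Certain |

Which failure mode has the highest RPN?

RPN = Severity × Occurrence × Detection:
  FM-1: 5 × 6 × 7 = 210
  FM-2: 10 × 2 × 5 = 100
  FM-3: 5 × 8 × 3 = 120
  FM-4: 3 × 7 × 2 = 42
  FM-5: 4 × 2 × 9 = 72
  FM-6: 9 × 9 × 2 = 162
Highest RPN is 210 → FM-1.

FM-1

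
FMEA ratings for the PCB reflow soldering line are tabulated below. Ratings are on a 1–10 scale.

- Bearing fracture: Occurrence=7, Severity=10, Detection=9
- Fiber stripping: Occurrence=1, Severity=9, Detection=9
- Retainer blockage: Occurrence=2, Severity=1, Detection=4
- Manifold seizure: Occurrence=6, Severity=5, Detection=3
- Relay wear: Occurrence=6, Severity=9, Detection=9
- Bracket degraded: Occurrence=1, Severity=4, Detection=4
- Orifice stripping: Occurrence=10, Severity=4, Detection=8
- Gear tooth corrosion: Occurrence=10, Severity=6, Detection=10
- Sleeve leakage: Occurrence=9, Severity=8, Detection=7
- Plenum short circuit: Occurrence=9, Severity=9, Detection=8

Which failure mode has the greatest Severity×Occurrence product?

Criticality = Severity × Occurrence:
  Bearing fracture: 10 × 7 = 70
  Fiber stripping: 9 × 1 = 9
  Retainer blockage: 1 × 2 = 2
  Manifold seizure: 5 × 6 = 30
  Relay wear: 9 × 6 = 54
  Bracket degraded: 4 × 1 = 4
  Orifice stripping: 4 × 10 = 40
  Gear tooth corrosion: 6 × 10 = 60
  Sleeve leakage: 8 × 9 = 72
  Plenum short circuit: 9 × 9 = 81
Highest criticality is 81 → Plenum short circuit.

Plenum short circuit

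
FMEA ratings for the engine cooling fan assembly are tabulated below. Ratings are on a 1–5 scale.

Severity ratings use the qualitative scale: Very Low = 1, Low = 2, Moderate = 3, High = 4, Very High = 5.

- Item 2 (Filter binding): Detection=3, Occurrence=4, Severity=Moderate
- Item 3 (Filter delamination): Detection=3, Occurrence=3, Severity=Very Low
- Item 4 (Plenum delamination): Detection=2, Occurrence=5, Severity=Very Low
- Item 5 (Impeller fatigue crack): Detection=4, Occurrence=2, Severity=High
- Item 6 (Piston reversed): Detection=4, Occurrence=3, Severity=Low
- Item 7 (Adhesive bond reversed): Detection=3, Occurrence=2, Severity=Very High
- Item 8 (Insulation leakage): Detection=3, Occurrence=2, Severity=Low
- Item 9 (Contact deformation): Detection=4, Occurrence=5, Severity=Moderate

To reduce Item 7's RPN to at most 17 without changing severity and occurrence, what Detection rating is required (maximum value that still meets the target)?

1

Item 7: S=5, O=2, D=3 → current RPN = 30.
Fixed product = 10. Need 10 × D ≤ 17, so D ≤ 17/10 = 1.70.
Maximum integer Detection rating = 1 (gives RPN 10; D=2 would give 20 > 17).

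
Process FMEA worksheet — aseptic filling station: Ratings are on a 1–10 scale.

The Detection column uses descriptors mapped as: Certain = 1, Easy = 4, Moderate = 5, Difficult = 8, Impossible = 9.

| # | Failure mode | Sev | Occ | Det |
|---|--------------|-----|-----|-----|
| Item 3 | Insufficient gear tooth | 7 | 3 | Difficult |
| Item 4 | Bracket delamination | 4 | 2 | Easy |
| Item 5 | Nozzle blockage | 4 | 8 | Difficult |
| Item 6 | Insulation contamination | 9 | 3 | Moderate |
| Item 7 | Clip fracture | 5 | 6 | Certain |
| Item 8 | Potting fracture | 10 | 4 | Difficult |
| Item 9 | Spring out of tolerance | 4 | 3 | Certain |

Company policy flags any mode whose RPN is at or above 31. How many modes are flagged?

5

RPN = Severity × Occurrence × Detection:
  Item 3: 7 × 3 × 8 = 168
  Item 4: 4 × 2 × 4 = 32
  Item 5: 4 × 8 × 8 = 256
  Item 6: 9 × 3 × 5 = 135
  Item 7: 5 × 6 × 1 = 30
  Item 8: 10 × 4 × 8 = 320
  Item 9: 4 × 3 × 1 = 12
Modes with RPN ≥ 31: Item 3 (168), Item 4 (32), Item 5 (256), Item 6 (135), Item 8 (320) → 5.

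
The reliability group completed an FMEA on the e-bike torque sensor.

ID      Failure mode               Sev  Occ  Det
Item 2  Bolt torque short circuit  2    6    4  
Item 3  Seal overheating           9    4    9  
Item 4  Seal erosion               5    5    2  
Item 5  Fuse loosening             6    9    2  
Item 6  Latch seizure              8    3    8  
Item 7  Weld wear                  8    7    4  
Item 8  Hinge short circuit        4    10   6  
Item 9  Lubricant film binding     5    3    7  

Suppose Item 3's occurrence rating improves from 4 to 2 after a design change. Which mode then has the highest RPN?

RPN = Severity × Occurrence × Detection:
  Item 2: 2 × 6 × 4 = 48
  Item 3: 9 × 4 × 9 = 324
  Item 4: 5 × 5 × 2 = 50
  Item 5: 6 × 9 × 2 = 108
  Item 6: 8 × 3 × 8 = 192
  Item 7: 8 × 7 × 4 = 224
  Item 8: 4 × 10 × 6 = 240
  Item 9: 5 × 3 × 7 = 105
After action: Item 3 → 9 × 2 × 9 = 162.
Revised RPNs: Item 8=240, Item 7=224, Item 6=192, Item 3=162, Item 5=108, Item 9=105, Item 4=50, Item 2=48.
Highest is now Item 8 (240).

Item 8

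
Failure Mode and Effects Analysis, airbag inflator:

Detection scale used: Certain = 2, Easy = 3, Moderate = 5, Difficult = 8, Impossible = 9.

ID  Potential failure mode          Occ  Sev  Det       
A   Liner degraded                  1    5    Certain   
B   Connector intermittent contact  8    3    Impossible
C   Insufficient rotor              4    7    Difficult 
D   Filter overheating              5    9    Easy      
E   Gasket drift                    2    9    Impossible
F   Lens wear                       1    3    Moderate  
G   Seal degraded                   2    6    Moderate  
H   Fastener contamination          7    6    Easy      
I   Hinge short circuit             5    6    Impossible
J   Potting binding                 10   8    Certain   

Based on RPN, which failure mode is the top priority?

I

RPN = Severity × Occurrence × Detection:
  A: 5 × 1 × 2 = 10
  B: 3 × 8 × 9 = 216
  C: 7 × 4 × 8 = 224
  D: 9 × 5 × 3 = 135
  E: 9 × 2 × 9 = 162
  F: 3 × 1 × 5 = 15
  G: 6 × 2 × 5 = 60
  H: 6 × 7 × 3 = 126
  I: 6 × 5 × 9 = 270
  J: 8 × 10 × 2 = 160
Highest RPN is 270 → I.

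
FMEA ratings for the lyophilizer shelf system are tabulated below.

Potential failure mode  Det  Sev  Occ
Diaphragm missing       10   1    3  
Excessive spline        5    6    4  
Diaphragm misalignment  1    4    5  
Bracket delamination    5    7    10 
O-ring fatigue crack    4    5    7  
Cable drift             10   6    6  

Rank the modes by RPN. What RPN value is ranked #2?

350

RPN = Severity × Occurrence × Detection:
  Diaphragm missing: 1 × 3 × 10 = 30
  Excessive spline: 6 × 4 × 5 = 120
  Diaphragm misalignment: 4 × 5 × 1 = 20
  Bracket delamination: 7 × 10 × 5 = 350
  O-ring fatigue crack: 5 × 7 × 4 = 140
  Cable drift: 6 × 6 × 10 = 360
Sorted descending: 360, 350, 140, 120, 30, 20.
The second-highest RPN is 350 (Bracket delamination).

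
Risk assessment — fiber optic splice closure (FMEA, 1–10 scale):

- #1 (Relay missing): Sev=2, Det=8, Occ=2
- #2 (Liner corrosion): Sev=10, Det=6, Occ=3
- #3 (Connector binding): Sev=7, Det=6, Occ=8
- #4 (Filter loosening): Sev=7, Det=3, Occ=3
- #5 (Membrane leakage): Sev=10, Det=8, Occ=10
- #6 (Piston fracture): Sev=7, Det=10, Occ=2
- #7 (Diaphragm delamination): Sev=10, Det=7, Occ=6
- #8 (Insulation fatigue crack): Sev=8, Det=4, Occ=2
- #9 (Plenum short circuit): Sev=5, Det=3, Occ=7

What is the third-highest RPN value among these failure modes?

RPN = Severity × Occurrence × Detection:
  #1: 2 × 2 × 8 = 32
  #2: 10 × 3 × 6 = 180
  #3: 7 × 8 × 6 = 336
  #4: 7 × 3 × 3 = 63
  #5: 10 × 10 × 8 = 800
  #6: 7 × 2 × 10 = 140
  #7: 10 × 6 × 7 = 420
  #8: 8 × 2 × 4 = 64
  #9: 5 × 7 × 3 = 105
Sorted descending: 800, 420, 336, 180, 140, 105, 64, 63, 32.
The third-highest RPN is 336 (#3).

336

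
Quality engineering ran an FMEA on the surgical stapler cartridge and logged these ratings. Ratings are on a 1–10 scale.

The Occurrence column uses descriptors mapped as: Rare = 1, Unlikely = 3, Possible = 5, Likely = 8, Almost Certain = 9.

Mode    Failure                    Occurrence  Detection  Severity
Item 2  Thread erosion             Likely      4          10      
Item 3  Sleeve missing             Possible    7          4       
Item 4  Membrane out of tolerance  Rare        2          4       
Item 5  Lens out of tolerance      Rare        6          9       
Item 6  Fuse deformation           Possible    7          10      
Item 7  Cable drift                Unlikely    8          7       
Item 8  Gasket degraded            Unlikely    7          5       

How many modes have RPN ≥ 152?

3

RPN = Severity × Occurrence × Detection:
  Item 2: 10 × 8 × 4 = 320
  Item 3: 4 × 5 × 7 = 140
  Item 4: 4 × 1 × 2 = 8
  Item 5: 9 × 1 × 6 = 54
  Item 6: 10 × 5 × 7 = 350
  Item 7: 7 × 3 × 8 = 168
  Item 8: 5 × 3 × 7 = 105
Modes with RPN ≥ 152: Item 2 (320), Item 6 (350), Item 7 (168) → 3.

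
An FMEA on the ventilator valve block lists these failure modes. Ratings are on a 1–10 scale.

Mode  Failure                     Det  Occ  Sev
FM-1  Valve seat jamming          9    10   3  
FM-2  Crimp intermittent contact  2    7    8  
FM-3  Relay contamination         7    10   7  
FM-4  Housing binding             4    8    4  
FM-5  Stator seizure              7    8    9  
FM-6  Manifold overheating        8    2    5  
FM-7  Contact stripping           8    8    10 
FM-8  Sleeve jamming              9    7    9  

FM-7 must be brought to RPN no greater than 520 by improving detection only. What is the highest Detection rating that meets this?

FM-7: S=10, O=8, D=8 → current RPN = 640.
Fixed product = 80. Need 80 × D ≤ 520, so D ≤ 520/80 = 6.50.
Maximum integer Detection rating = 6 (gives RPN 480; D=7 would give 560 > 520).

6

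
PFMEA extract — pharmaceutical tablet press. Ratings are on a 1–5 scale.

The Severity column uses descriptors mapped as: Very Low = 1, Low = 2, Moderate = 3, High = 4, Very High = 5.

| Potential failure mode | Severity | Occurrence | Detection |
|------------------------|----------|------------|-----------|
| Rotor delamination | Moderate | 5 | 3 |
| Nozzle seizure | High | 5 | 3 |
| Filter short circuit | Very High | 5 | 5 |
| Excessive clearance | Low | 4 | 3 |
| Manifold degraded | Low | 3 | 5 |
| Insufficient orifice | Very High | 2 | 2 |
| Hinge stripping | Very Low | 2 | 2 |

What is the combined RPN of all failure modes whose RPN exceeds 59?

RPN = Severity × Occurrence × Detection:
  Rotor delamination: 3 × 5 × 3 = 45
  Nozzle seizure: 4 × 5 × 3 = 60
  Filter short circuit: 5 × 5 × 5 = 125
  Excessive clearance: 2 × 4 × 3 = 24
  Manifold degraded: 2 × 3 × 5 = 30
  Insufficient orifice: 5 × 2 × 2 = 20
  Hinge stripping: 1 × 2 × 2 = 4
RPN > 59: Nozzle seizure (60), Filter short circuit (125).
Sum: 60 + 125 = 185.

185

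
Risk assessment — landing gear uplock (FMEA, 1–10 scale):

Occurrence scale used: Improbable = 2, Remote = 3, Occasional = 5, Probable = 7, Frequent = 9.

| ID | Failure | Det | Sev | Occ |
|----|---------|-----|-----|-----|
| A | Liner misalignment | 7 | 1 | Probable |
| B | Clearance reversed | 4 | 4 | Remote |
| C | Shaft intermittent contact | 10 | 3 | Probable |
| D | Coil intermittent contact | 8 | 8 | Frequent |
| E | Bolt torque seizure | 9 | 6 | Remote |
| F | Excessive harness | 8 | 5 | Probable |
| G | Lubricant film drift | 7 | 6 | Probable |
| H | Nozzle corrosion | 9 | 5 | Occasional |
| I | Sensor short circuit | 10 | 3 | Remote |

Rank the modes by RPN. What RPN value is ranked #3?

RPN = Severity × Occurrence × Detection:
  A: 1 × 7 × 7 = 49
  B: 4 × 3 × 4 = 48
  C: 3 × 7 × 10 = 210
  D: 8 × 9 × 8 = 576
  E: 6 × 3 × 9 = 162
  F: 5 × 7 × 8 = 280
  G: 6 × 7 × 7 = 294
  H: 5 × 5 × 9 = 225
  I: 3 × 3 × 10 = 90
Sorted descending: 576, 294, 280, 225, 210, 162, 90, 49, 48.
The third-highest RPN is 280 (F).

280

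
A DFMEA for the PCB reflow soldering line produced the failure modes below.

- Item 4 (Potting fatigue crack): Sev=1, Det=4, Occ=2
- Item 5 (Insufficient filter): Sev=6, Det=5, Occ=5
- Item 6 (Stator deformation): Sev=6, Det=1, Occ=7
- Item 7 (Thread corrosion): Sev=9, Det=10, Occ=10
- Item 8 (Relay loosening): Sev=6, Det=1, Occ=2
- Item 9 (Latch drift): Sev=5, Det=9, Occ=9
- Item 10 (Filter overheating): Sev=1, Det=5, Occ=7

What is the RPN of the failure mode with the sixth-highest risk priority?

RPN = Severity × Occurrence × Detection:
  Item 4: 1 × 2 × 4 = 8
  Item 5: 6 × 5 × 5 = 150
  Item 6: 6 × 7 × 1 = 42
  Item 7: 9 × 10 × 10 = 900
  Item 8: 6 × 2 × 1 = 12
  Item 9: 5 × 9 × 9 = 405
  Item 10: 1 × 7 × 5 = 35
Sorted descending: 900, 405, 150, 42, 35, 12, 8.
The sixth-highest RPN is 12 (Item 8).

12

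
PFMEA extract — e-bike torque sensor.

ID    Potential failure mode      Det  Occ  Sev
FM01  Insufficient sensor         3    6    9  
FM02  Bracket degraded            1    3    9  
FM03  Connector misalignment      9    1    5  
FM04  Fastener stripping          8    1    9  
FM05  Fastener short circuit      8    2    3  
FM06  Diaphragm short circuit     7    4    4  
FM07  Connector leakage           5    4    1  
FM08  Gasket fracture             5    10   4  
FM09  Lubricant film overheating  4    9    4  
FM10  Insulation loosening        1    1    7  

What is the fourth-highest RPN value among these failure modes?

RPN = Severity × Occurrence × Detection:
  FM01: 9 × 6 × 3 = 162
  FM02: 9 × 3 × 1 = 27
  FM03: 5 × 1 × 9 = 45
  FM04: 9 × 1 × 8 = 72
  FM05: 3 × 2 × 8 = 48
  FM06: 4 × 4 × 7 = 112
  FM07: 1 × 4 × 5 = 20
  FM08: 4 × 10 × 5 = 200
  FM09: 4 × 9 × 4 = 144
  FM10: 7 × 1 × 1 = 7
Sorted descending: 200, 162, 144, 112, 72, 48, 45, 27, 20, 7.
The fourth-highest RPN is 112 (FM06).

112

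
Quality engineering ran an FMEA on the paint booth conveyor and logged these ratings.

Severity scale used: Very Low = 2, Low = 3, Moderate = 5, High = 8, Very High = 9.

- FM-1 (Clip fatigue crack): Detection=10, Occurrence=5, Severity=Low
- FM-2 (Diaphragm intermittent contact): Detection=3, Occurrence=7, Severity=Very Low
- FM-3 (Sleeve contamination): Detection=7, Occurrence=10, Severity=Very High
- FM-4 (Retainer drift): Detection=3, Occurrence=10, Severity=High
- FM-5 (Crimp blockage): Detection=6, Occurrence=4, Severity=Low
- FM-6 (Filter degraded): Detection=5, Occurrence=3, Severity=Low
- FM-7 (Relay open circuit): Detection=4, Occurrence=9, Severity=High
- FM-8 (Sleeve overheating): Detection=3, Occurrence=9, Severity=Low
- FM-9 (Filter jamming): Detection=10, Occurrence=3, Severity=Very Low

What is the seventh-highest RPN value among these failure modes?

60

RPN = Severity × Occurrence × Detection:
  FM-1: 3 × 5 × 10 = 150
  FM-2: 2 × 7 × 3 = 42
  FM-3: 9 × 10 × 7 = 630
  FM-4: 8 × 10 × 3 = 240
  FM-5: 3 × 4 × 6 = 72
  FM-6: 3 × 3 × 5 = 45
  FM-7: 8 × 9 × 4 = 288
  FM-8: 3 × 9 × 3 = 81
  FM-9: 2 × 3 × 10 = 60
Sorted descending: 630, 288, 240, 150, 81, 72, 60, 45, 42.
The seventh-highest RPN is 60 (FM-9).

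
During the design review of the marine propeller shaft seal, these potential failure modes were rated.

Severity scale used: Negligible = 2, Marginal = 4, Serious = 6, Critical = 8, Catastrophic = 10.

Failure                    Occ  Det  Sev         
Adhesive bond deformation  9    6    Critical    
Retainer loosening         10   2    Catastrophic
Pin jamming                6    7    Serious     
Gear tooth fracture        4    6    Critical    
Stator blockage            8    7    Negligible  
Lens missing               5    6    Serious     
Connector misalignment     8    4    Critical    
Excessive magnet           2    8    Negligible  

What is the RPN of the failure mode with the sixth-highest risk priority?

180

RPN = Severity × Occurrence × Detection:
  Adhesive bond deformation: 8 × 9 × 6 = 432
  Retainer loosening: 10 × 10 × 2 = 200
  Pin jamming: 6 × 6 × 7 = 252
  Gear tooth fracture: 8 × 4 × 6 = 192
  Stator blockage: 2 × 8 × 7 = 112
  Lens missing: 6 × 5 × 6 = 180
  Connector misalignment: 8 × 8 × 4 = 256
  Excessive magnet: 2 × 2 × 8 = 32
Sorted descending: 432, 256, 252, 200, 192, 180, 112, 32.
The sixth-highest RPN is 180 (Lens missing).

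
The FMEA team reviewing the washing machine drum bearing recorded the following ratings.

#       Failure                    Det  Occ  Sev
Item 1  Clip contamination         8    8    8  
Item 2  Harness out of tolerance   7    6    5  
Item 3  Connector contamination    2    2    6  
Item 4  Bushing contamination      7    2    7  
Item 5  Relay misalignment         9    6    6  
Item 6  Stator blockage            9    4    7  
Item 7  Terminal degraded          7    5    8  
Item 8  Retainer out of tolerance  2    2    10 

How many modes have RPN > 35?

7

RPN = Severity × Occurrence × Detection:
  Item 1: 8 × 8 × 8 = 512
  Item 2: 5 × 6 × 7 = 210
  Item 3: 6 × 2 × 2 = 24
  Item 4: 7 × 2 × 7 = 98
  Item 5: 6 × 6 × 9 = 324
  Item 6: 7 × 4 × 9 = 252
  Item 7: 8 × 5 × 7 = 280
  Item 8: 10 × 2 × 2 = 40
Modes with RPN > 35: Item 1 (512), Item 2 (210), Item 4 (98), Item 5 (324), Item 6 (252), Item 7 (280), Item 8 (40) → 7.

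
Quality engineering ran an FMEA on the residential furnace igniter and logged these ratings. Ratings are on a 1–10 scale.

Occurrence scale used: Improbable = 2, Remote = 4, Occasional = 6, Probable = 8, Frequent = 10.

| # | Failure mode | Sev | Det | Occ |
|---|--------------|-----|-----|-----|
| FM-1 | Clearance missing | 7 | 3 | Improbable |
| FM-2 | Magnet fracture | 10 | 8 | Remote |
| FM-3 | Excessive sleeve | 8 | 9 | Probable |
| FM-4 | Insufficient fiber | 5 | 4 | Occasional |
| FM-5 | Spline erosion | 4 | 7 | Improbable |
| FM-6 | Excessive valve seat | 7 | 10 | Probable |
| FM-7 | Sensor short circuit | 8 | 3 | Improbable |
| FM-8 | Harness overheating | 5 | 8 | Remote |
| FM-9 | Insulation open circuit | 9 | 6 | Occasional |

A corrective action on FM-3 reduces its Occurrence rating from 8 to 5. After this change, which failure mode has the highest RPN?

RPN = Severity × Occurrence × Detection:
  FM-1: 7 × 2 × 3 = 42
  FM-2: 10 × 4 × 8 = 320
  FM-3: 8 × 8 × 9 = 576
  FM-4: 5 × 6 × 4 = 120
  FM-5: 4 × 2 × 7 = 56
  FM-6: 7 × 8 × 10 = 560
  FM-7: 8 × 2 × 3 = 48
  FM-8: 5 × 4 × 8 = 160
  FM-9: 9 × 6 × 6 = 324
After action: FM-3 → 8 × 5 × 9 = 360.
Revised RPNs: FM-6=560, FM-3=360, FM-9=324, FM-2=320, FM-8=160, FM-4=120, FM-5=56, FM-7=48, FM-1=42.
Highest is now FM-6 (560).

FM-6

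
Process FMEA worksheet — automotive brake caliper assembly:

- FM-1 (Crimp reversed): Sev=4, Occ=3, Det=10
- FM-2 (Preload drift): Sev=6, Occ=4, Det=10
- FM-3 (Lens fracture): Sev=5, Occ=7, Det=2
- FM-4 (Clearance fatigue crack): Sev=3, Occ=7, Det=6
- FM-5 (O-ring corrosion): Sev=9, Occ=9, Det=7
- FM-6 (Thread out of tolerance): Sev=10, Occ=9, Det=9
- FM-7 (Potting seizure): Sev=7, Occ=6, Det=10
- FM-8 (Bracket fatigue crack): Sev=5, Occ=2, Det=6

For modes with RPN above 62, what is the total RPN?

2353

RPN = Severity × Occurrence × Detection:
  FM-1: 4 × 3 × 10 = 120
  FM-2: 6 × 4 × 10 = 240
  FM-3: 5 × 7 × 2 = 70
  FM-4: 3 × 7 × 6 = 126
  FM-5: 9 × 9 × 7 = 567
  FM-6: 10 × 9 × 9 = 810
  FM-7: 7 × 6 × 10 = 420
  FM-8: 5 × 2 × 6 = 60
RPN > 62: FM-1 (120), FM-2 (240), FM-3 (70), FM-4 (126), FM-5 (567), FM-6 (810), FM-7 (420).
Sum: 120 + 240 + 70 + 126 + 567 + 810 + 420 = 2353.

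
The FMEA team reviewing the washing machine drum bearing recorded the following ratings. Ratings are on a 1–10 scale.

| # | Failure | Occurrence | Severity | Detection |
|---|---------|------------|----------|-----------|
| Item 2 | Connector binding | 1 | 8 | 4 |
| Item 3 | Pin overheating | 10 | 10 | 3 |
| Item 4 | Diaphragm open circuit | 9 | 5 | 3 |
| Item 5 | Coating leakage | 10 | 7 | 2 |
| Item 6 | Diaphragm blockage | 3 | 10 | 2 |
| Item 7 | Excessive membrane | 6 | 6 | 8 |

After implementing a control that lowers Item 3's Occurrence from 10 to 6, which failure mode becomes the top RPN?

RPN = Severity × Occurrence × Detection:
  Item 2: 8 × 1 × 4 = 32
  Item 3: 10 × 10 × 3 = 300
  Item 4: 5 × 9 × 3 = 135
  Item 5: 7 × 10 × 2 = 140
  Item 6: 10 × 3 × 2 = 60
  Item 7: 6 × 6 × 8 = 288
After action: Item 3 → 10 × 6 × 3 = 180.
Revised RPNs: Item 7=288, Item 3=180, Item 5=140, Item 4=135, Item 6=60, Item 2=32.
Highest is now Item 7 (288).

Item 7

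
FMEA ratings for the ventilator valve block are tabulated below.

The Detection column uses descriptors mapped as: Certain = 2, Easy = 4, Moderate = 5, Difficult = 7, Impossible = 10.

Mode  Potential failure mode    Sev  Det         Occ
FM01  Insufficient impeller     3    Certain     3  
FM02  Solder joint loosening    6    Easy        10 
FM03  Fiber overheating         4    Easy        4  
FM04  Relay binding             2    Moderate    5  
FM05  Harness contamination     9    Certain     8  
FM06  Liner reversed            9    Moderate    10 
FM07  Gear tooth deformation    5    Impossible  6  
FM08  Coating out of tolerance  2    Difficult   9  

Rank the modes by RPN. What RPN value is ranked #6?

RPN = Severity × Occurrence × Detection:
  FM01: 3 × 3 × 2 = 18
  FM02: 6 × 10 × 4 = 240
  FM03: 4 × 4 × 4 = 64
  FM04: 2 × 5 × 5 = 50
  FM05: 9 × 8 × 2 = 144
  FM06: 9 × 10 × 5 = 450
  FM07: 5 × 6 × 10 = 300
  FM08: 2 × 9 × 7 = 126
Sorted descending: 450, 300, 240, 144, 126, 64, 50, 18.
The sixth-highest RPN is 64 (FM03).

64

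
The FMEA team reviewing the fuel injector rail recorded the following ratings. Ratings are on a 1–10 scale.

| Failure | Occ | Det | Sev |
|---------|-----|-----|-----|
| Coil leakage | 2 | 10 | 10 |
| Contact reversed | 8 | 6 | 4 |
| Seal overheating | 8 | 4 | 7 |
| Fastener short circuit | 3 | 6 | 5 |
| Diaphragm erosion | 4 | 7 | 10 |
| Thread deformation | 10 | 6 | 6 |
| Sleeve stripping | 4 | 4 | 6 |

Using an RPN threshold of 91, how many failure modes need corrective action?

RPN = Severity × Occurrence × Detection:
  Coil leakage: 10 × 2 × 10 = 200
  Contact reversed: 4 × 8 × 6 = 192
  Seal overheating: 7 × 8 × 4 = 224
  Fastener short circuit: 5 × 3 × 6 = 90
  Diaphragm erosion: 10 × 4 × 7 = 280
  Thread deformation: 6 × 10 × 6 = 360
  Sleeve stripping: 6 × 4 × 4 = 96
Modes with RPN ≥ 91: Coil leakage (200), Contact reversed (192), Seal overheating (224), Diaphragm erosion (280), Thread deformation (360), Sleeve stripping (96) → 6.

6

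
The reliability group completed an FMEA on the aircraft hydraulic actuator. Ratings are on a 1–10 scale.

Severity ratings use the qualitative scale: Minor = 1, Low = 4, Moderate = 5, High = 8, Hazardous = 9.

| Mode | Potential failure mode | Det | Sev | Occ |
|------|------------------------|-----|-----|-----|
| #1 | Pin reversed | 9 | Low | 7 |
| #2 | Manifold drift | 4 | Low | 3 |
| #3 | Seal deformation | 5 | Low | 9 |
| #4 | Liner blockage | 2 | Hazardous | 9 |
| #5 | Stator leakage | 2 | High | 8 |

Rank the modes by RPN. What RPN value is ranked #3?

RPN = Severity × Occurrence × Detection:
  #1: 4 × 7 × 9 = 252
  #2: 4 × 3 × 4 = 48
  #3: 4 × 9 × 5 = 180
  #4: 9 × 9 × 2 = 162
  #5: 8 × 8 × 2 = 128
Sorted descending: 252, 180, 162, 128, 48.
The third-highest RPN is 162 (#4).

162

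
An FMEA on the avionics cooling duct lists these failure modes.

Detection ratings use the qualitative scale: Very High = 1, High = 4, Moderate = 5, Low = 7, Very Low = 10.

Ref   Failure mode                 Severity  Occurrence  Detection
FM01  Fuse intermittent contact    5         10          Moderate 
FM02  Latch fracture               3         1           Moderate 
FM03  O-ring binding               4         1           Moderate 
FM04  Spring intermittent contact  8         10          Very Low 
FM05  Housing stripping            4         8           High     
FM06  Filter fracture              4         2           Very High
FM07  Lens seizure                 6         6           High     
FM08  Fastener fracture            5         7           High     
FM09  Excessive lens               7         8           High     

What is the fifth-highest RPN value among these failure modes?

RPN = Severity × Occurrence × Detection:
  FM01: 5 × 10 × 5 = 250
  FM02: 3 × 1 × 5 = 15
  FM03: 4 × 1 × 5 = 20
  FM04: 8 × 10 × 10 = 800
  FM05: 4 × 8 × 4 = 128
  FM06: 4 × 2 × 1 = 8
  FM07: 6 × 6 × 4 = 144
  FM08: 5 × 7 × 4 = 140
  FM09: 7 × 8 × 4 = 224
Sorted descending: 800, 250, 224, 144, 140, 128, 20, 15, 8.
The fifth-highest RPN is 140 (FM08).

140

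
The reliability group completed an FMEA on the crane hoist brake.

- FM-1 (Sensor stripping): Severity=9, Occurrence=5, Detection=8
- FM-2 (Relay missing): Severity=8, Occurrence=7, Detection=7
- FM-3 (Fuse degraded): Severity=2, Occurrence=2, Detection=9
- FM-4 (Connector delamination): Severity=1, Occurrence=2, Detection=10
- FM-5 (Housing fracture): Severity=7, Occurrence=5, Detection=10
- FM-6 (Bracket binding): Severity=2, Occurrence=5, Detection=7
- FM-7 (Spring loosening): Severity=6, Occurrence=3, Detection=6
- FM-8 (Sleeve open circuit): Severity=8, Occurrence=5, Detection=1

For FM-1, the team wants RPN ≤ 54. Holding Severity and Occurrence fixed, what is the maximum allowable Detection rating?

FM-1: S=9, O=5, D=8 → current RPN = 360.
Fixed product = 45. Need 45 × D ≤ 54, so D ≤ 54/45 = 1.20.
Maximum integer Detection rating = 1 (gives RPN 45; D=2 would give 90 > 54).

1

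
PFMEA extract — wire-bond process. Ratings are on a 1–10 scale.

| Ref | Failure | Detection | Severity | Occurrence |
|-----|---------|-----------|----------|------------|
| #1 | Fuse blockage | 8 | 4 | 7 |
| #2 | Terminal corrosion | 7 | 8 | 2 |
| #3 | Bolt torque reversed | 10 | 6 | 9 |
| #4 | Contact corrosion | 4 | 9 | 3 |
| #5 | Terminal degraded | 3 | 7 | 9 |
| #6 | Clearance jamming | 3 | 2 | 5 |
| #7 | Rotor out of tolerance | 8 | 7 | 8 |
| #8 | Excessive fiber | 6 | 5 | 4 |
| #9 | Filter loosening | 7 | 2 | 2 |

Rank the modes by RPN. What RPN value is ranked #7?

108

RPN = Severity × Occurrence × Detection:
  #1: 4 × 7 × 8 = 224
  #2: 8 × 2 × 7 = 112
  #3: 6 × 9 × 10 = 540
  #4: 9 × 3 × 4 = 108
  #5: 7 × 9 × 3 = 189
  #6: 2 × 5 × 3 = 30
  #7: 7 × 8 × 8 = 448
  #8: 5 × 4 × 6 = 120
  #9: 2 × 2 × 7 = 28
Sorted descending: 540, 448, 224, 189, 120, 112, 108, 30, 28.
The seventh-highest RPN is 108 (#4).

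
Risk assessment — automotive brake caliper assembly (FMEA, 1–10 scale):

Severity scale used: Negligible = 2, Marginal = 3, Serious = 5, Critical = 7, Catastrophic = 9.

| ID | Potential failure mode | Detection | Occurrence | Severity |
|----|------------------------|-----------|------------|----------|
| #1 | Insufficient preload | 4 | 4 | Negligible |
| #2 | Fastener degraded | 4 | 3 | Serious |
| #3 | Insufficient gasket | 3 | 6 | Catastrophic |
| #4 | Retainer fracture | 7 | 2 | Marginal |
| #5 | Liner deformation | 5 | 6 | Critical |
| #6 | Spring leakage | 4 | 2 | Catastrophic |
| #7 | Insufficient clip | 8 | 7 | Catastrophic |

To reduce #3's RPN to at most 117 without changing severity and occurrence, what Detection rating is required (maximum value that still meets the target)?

2

#3: S=9, O=6, D=3 → current RPN = 162.
Fixed product = 54. Need 54 × D ≤ 117, so D ≤ 117/54 = 2.17.
Maximum integer Detection rating = 2 (gives RPN 108; D=3 would give 162 > 117).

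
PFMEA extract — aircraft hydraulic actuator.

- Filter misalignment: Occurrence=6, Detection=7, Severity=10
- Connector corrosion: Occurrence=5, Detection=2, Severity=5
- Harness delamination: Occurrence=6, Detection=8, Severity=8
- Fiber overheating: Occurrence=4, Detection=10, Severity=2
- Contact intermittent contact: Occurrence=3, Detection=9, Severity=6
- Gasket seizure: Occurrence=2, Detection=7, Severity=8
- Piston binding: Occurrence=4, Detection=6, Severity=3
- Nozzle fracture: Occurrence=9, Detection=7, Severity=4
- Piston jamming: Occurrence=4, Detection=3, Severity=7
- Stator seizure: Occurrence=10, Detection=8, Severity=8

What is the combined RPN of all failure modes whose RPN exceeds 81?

RPN = Severity × Occurrence × Detection:
  Filter misalignment: 10 × 6 × 7 = 420
  Connector corrosion: 5 × 5 × 2 = 50
  Harness delamination: 8 × 6 × 8 = 384
  Fiber overheating: 2 × 4 × 10 = 80
  Contact intermittent contact: 6 × 3 × 9 = 162
  Gasket seizure: 8 × 2 × 7 = 112
  Piston binding: 3 × 4 × 6 = 72
  Nozzle fracture: 4 × 9 × 7 = 252
  Piston jamming: 7 × 4 × 3 = 84
  Stator seizure: 8 × 10 × 8 = 640
RPN > 81: Filter misalignment (420), Harness delamination (384), Contact intermittent contact (162), Gasket seizure (112), Nozzle fracture (252), Piston jamming (84), Stator seizure (640).
Sum: 420 + 384 + 162 + 112 + 252 + 84 + 640 = 2054.

2054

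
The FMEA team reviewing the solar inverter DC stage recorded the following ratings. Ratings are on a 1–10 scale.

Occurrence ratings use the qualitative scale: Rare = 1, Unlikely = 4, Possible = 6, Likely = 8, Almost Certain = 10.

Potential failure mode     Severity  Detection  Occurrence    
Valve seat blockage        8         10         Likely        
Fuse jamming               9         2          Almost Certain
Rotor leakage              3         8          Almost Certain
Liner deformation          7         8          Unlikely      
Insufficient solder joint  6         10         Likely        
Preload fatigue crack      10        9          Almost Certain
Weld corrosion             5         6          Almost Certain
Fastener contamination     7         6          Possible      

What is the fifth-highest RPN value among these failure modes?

252

RPN = Severity × Occurrence × Detection:
  Valve seat blockage: 8 × 8 × 10 = 640
  Fuse jamming: 9 × 10 × 2 = 180
  Rotor leakage: 3 × 10 × 8 = 240
  Liner deformation: 7 × 4 × 8 = 224
  Insufficient solder joint: 6 × 8 × 10 = 480
  Preload fatigue crack: 10 × 10 × 9 = 900
  Weld corrosion: 5 × 10 × 6 = 300
  Fastener contamination: 7 × 6 × 6 = 252
Sorted descending: 900, 640, 480, 300, 252, 240, 224, 180.
The fifth-highest RPN is 252 (Fastener contamination).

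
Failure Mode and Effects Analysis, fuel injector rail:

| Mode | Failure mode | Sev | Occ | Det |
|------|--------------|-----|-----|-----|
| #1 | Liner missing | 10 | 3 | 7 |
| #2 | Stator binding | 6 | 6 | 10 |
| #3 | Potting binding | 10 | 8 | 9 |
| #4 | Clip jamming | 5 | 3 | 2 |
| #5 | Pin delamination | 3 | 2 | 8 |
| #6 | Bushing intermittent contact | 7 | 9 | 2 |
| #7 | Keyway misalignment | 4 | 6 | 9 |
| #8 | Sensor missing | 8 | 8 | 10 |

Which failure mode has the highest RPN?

#3

RPN = Severity × Occurrence × Detection:
  #1: 10 × 3 × 7 = 210
  #2: 6 × 6 × 10 = 360
  #3: 10 × 8 × 9 = 720
  #4: 5 × 3 × 2 = 30
  #5: 3 × 2 × 8 = 48
  #6: 7 × 9 × 2 = 126
  #7: 4 × 6 × 9 = 216
  #8: 8 × 8 × 10 = 640
Highest RPN is 720 → #3.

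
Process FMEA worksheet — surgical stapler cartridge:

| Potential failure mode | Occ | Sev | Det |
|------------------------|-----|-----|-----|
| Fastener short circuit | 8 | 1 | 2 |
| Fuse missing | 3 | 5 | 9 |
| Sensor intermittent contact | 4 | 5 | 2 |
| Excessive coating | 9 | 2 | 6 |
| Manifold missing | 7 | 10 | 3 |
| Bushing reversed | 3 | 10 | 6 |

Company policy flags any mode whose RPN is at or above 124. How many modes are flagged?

3

RPN = Severity × Occurrence × Detection:
  Fastener short circuit: 1 × 8 × 2 = 16
  Fuse missing: 5 × 3 × 9 = 135
  Sensor intermittent contact: 5 × 4 × 2 = 40
  Excessive coating: 2 × 9 × 6 = 108
  Manifold missing: 10 × 7 × 3 = 210
  Bushing reversed: 10 × 3 × 6 = 180
Modes with RPN ≥ 124: Fuse missing (135), Manifold missing (210), Bushing reversed (180) → 3.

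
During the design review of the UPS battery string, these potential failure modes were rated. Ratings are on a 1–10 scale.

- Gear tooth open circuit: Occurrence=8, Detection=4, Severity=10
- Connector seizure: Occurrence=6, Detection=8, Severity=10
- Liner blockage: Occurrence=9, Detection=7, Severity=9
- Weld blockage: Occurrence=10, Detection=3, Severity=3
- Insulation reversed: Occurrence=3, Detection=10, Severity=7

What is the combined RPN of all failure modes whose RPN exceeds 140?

RPN = Severity × Occurrence × Detection:
  Gear tooth open circuit: 10 × 8 × 4 = 320
  Connector seizure: 10 × 6 × 8 = 480
  Liner blockage: 9 × 9 × 7 = 567
  Weld blockage: 3 × 10 × 3 = 90
  Insulation reversed: 7 × 3 × 10 = 210
RPN > 140: Gear tooth open circuit (320), Connector seizure (480), Liner blockage (567), Insulation reversed (210).
Sum: 320 + 480 + 567 + 210 = 1577.

1577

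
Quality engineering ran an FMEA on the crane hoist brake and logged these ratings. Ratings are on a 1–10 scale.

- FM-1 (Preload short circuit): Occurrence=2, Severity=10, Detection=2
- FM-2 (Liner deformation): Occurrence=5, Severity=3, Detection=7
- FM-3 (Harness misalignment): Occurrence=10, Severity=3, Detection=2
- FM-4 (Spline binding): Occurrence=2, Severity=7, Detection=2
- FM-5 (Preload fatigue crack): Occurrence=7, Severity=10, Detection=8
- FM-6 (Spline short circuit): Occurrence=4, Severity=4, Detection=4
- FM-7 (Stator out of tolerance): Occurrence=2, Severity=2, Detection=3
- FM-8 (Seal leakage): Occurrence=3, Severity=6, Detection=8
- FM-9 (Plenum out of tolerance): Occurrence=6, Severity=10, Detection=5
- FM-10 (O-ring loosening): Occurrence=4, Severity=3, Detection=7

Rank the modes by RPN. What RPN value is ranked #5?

RPN = Severity × Occurrence × Detection:
  FM-1: 10 × 2 × 2 = 40
  FM-2: 3 × 5 × 7 = 105
  FM-3: 3 × 10 × 2 = 60
  FM-4: 7 × 2 × 2 = 28
  FM-5: 10 × 7 × 8 = 560
  FM-6: 4 × 4 × 4 = 64
  FM-7: 2 × 2 × 3 = 12
  FM-8: 6 × 3 × 8 = 144
  FM-9: 10 × 6 × 5 = 300
  FM-10: 3 × 4 × 7 = 84
Sorted descending: 560, 300, 144, 105, 84, 64, 60, 40, 28, 12.
The fifth-highest RPN is 84 (FM-10).

84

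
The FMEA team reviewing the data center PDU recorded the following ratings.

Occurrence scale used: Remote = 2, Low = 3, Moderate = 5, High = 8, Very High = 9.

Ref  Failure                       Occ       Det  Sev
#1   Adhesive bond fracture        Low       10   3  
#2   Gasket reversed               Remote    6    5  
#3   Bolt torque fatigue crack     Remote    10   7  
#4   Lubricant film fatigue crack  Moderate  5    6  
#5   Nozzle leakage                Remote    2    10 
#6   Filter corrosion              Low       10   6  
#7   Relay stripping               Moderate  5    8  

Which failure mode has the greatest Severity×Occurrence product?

Criticality = Severity × Occurrence:
  #1: 3 × 3 = 9
  #2: 5 × 2 = 10
  #3: 7 × 2 = 14
  #4: 6 × 5 = 30
  #5: 10 × 2 = 20
  #6: 6 × 3 = 18
  #7: 8 × 5 = 40
Highest criticality is 40 → #7.

#7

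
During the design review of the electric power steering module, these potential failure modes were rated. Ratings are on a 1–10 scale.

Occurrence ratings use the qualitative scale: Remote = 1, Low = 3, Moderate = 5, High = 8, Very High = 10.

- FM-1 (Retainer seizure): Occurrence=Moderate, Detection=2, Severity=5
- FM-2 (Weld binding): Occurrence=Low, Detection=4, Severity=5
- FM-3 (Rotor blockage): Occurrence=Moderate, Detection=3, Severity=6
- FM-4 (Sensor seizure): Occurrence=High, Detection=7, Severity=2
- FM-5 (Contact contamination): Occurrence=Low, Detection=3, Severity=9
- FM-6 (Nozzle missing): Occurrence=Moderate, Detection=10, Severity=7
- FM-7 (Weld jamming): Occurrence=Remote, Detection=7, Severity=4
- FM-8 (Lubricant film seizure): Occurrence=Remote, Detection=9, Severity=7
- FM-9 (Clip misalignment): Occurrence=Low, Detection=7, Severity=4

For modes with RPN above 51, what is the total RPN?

RPN = Severity × Occurrence × Detection:
  FM-1: 5 × 5 × 2 = 50
  FM-2: 5 × 3 × 4 = 60
  FM-3: 6 × 5 × 3 = 90
  FM-4: 2 × 8 × 7 = 112
  FM-5: 9 × 3 × 3 = 81
  FM-6: 7 × 5 × 10 = 350
  FM-7: 4 × 1 × 7 = 28
  FM-8: 7 × 1 × 9 = 63
  FM-9: 4 × 3 × 7 = 84
RPN > 51: FM-2 (60), FM-3 (90), FM-4 (112), FM-5 (81), FM-6 (350), FM-8 (63), FM-9 (84).
Sum: 60 + 90 + 112 + 81 + 350 + 63 + 84 = 840.

840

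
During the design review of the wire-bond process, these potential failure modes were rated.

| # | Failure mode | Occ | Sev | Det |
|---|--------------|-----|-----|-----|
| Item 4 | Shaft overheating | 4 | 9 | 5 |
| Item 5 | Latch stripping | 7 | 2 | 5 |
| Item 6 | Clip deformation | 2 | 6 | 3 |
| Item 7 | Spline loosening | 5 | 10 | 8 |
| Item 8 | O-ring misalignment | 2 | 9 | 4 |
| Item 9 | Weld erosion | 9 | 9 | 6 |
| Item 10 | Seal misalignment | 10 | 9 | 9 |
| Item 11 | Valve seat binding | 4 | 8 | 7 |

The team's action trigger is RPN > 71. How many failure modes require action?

RPN = Severity × Occurrence × Detection:
  Item 4: 9 × 4 × 5 = 180
  Item 5: 2 × 7 × 5 = 70
  Item 6: 6 × 2 × 3 = 36
  Item 7: 10 × 5 × 8 = 400
  Item 8: 9 × 2 × 4 = 72
  Item 9: 9 × 9 × 6 = 486
  Item 10: 9 × 10 × 9 = 810
  Item 11: 8 × 4 × 7 = 224
Modes with RPN > 71: Item 4 (180), Item 7 (400), Item 8 (72), Item 9 (486), Item 10 (810), Item 11 (224) → 6.

6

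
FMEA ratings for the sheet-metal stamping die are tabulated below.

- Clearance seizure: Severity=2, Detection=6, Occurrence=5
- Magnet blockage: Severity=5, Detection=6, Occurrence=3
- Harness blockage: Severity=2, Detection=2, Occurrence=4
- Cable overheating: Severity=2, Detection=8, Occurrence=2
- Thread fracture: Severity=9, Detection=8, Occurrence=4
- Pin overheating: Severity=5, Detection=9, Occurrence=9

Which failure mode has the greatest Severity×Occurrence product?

Criticality = Severity × Occurrence:
  Clearance seizure: 2 × 5 = 10
  Magnet blockage: 5 × 3 = 15
  Harness blockage: 2 × 4 = 8
  Cable overheating: 2 × 2 = 4
  Thread fracture: 9 × 4 = 36
  Pin overheating: 5 × 9 = 45
Highest criticality is 45 → Pin overheating.

Pin overheating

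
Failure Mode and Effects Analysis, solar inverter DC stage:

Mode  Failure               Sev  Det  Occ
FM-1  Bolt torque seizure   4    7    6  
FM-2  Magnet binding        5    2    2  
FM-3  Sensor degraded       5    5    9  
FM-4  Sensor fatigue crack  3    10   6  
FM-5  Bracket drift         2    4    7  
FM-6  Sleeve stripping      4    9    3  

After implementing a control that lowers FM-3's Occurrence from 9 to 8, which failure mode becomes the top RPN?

RPN = Severity × Occurrence × Detection:
  FM-1: 4 × 6 × 7 = 168
  FM-2: 5 × 2 × 2 = 20
  FM-3: 5 × 9 × 5 = 225
  FM-4: 3 × 6 × 10 = 180
  FM-5: 2 × 7 × 4 = 56
  FM-6: 4 × 3 × 9 = 108
After action: FM-3 → 5 × 8 × 5 = 200.
Revised RPNs: FM-3=200, FM-4=180, FM-1=168, FM-6=108, FM-5=56, FM-2=20.
Highest is now FM-3 (200).

FM-3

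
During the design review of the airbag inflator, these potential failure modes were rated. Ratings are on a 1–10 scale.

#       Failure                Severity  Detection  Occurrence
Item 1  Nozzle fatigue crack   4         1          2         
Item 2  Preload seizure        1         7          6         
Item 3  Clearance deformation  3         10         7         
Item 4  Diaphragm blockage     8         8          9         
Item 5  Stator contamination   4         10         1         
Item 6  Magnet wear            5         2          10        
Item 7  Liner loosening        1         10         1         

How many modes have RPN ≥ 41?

4

RPN = Severity × Occurrence × Detection:
  Item 1: 4 × 2 × 1 = 8
  Item 2: 1 × 6 × 7 = 42
  Item 3: 3 × 7 × 10 = 210
  Item 4: 8 × 9 × 8 = 576
  Item 5: 4 × 1 × 10 = 40
  Item 6: 5 × 10 × 2 = 100
  Item 7: 1 × 1 × 10 = 10
Modes with RPN ≥ 41: Item 2 (42), Item 3 (210), Item 4 (576), Item 6 (100) → 4.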